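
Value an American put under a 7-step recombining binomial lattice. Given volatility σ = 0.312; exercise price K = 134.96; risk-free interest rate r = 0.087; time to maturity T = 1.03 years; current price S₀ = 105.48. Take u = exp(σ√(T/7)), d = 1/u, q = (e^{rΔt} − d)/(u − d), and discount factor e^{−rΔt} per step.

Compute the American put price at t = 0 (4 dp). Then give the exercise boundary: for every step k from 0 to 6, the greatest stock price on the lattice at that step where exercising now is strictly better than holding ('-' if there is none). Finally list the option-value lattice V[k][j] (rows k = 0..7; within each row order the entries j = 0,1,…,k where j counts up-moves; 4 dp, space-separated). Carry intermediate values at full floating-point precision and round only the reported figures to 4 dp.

price = 29.8075
boundary = - 93.5822 105.4800 93.5822 105.4800 93.5822 105.4800
tree:
29.8075
41.3778 20.0223
51.9335 29.4800 11.9169
61.2986 41.3778 19.1288 5.6538
69.6073 51.9335 29.4800 10.1893 1.6698
76.9789 61.2986 41.3778 17.7664 3.5517 0.0000
83.5189 69.6073 51.9335 29.4800 7.5548 0.0000 0.0000
89.3213 76.9789 61.2986 41.3778 16.0696 0.0000 0.0000 0.0000

Δt=0.14714  u=1.12714  d=0.88720  q=0.52381  discount=0.98728
step 7 (expiry): payoffs max(K−S,0) = 89.3213 76.9789 61.2986 41.3778 16.0696 0.0000 0.0000 0.0000
step 6: (k=6,j=0): S=51.4411, (K−S)⁺=83.5189, hold=81.8023 ⇒ V=83.5189 exercise | (k=6,j=1): S=65.3527, (K−S)⁺=69.6073, hold=67.8906 ⇒ V=69.6073 exercise | (k=6,j=2): S=83.0265, (K−S)⁺=51.9335, hold=50.2168 ⇒ V=51.9335 exercise | (k=6,j=3): S=105.4800, (K−S)⁺=29.4800, hold=27.7633 ⇒ V=29.4800 exercise | (k=6,j=4): S=134.0058, (K−S)⁺=0.9542, hold=7.5548 ⇒ V=7.5548 continue | (k=6,j=5): S=170.2460, (K−S)⁺=0.0000, hold=0.0000 ⇒ V=0.0000 continue | (k=6,j=6): S=216.2869, (K−S)⁺=0.0000, hold=0.0000 ⇒ V=0.0000 continue  boundary S*=105.4800
step 5: (k=5,j=0): S=57.9811, (K−S)⁺=76.9789, hold=75.2622 ⇒ V=76.9789 exercise | (k=5,j=1): S=73.6614, (K−S)⁺=61.2986, hold=59.5819 ⇒ V=61.2986 exercise | (k=5,j=2): S=93.5822, (K−S)⁺=41.3778, hold=39.6611 ⇒ V=41.3778 exercise | (k=5,j=3): S=118.8904, (K−S)⁺=16.0696, hold=17.7664 ⇒ V=17.7664 continue | (k=5,j=4): S=151.0428, (K−S)⁺=0.0000, hold=3.5517 ⇒ V=3.5517 continue | (k=5,j=5): S=191.8905, (K−S)⁺=0.0000, hold=0.0000 ⇒ V=0.0000 continue  boundary S*=93.5822
step 4: (k=4,j=0): S=65.3527, (K−S)⁺=69.6073, hold=67.8906 ⇒ V=69.6073 exercise | (k=4,j=1): S=83.0265, (K−S)⁺=51.9335, hold=50.2168 ⇒ V=51.9335 exercise | (k=4,j=2): S=105.4800, (K−S)⁺=29.4800, hold=28.6408 ⇒ V=29.4800 exercise | (k=4,j=3): S=134.0058, (K−S)⁺=0.9542, hold=10.1893 ⇒ V=10.1893 continue | (k=4,j=4): S=170.2460, (K−S)⁺=0.0000, hold=1.6698 ⇒ V=1.6698 continue  boundary S*=105.4800
step 3: (k=3,j=0): S=73.6614, (K−S)⁺=61.2986, hold=59.5819 ⇒ V=61.2986 exercise | (k=3,j=1): S=93.5822, (K−S)⁺=41.3778, hold=39.6611 ⇒ V=41.3778 exercise | (k=3,j=2): S=118.8904, (K−S)⁺=16.0696, hold=19.1288 ⇒ V=19.1288 continue | (k=3,j=3): S=151.0428, (K−S)⁺=0.0000, hold=5.6538 ⇒ V=5.6538 continue  boundary S*=93.5822
step 2: (k=2,j=0): S=83.0265, (K−S)⁺=51.9335, hold=50.2168 ⇒ V=51.9335 exercise | (k=2,j=1): S=105.4800, (K−S)⁺=29.4800, hold=29.3454 ⇒ V=29.4800 exercise | (k=2,j=2): S=134.0058, (K−S)⁺=0.9542, hold=11.9169 ⇒ V=11.9169 continue  boundary S*=105.4800
step 1: (k=1,j=0): S=93.5822, (K−S)⁺=41.3778, hold=39.6611 ⇒ V=41.3778 exercise | (k=1,j=1): S=118.8904, (K−S)⁺=16.0696, hold=20.0223 ⇒ V=20.0223 continue  boundary S*=93.5822
step 0: (k=0,j=0): S=105.4800, (K−S)⁺=29.4800, hold=29.8075 ⇒ V=29.8075 continue  boundary S*=-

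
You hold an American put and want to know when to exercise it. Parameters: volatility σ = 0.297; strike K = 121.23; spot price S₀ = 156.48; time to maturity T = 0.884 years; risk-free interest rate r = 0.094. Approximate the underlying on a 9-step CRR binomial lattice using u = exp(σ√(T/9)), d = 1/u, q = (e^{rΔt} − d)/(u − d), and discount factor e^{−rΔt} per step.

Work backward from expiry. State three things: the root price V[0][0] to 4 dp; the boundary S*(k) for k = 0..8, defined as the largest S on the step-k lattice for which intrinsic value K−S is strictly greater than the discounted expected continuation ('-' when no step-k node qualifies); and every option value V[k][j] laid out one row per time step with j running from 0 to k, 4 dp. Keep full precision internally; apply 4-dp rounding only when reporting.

price = 2.1780
boundary = - - - - - 98.2508 89.5182 98.2508 107.8352
tree:
2.1780
3.6782 0.8673
6.0800 1.5831 0.2388
9.7947 2.8463 0.4749 0.0307
15.2932 5.0222 0.9396 0.0654 0.0000
22.9792 8.6503 1.8478 0.1393 0.0000 0.0000
31.7118 14.4260 3.6085 0.2969 0.0000 0.0000 0.0000
39.6682 22.9792 6.9879 0.6329 0.0000 0.0000 0.0000 0.0000
46.9175 31.7118 13.3948 1.3490 0.0000 0.0000 0.0000 0.0000 0.0000
53.5224 39.6682 22.9792 2.8754 0.0000 0.0000 0.0000 0.0000 0.0000 0.0000

Δt=0.09822, u=1.09755, d=0.91112, q=0.52650, disc=e^(-rΔt)=0.99081
k=9 terminal: V=max(K-S,0) → 53.5224 39.6682 22.9792 2.8754 0.0000 0.0000 0.0000 0.0000 0.0000 0.0000
k=8: j=0 S=74.3125 intr=46.9175 cont=45.8033 V=46.9175[EX]; j=1 S=89.5182 intr=31.7118 cont=30.5977 V=31.7118[EX]; j=2 S=107.8352 intr=13.3948 cont=12.2807 V=13.3948[EX]; j=3 S=129.9002 intr=0.0000 cont=1.3490 V=1.3490[hold]; j=4 S=156.4800 intr=0.0000 cont=0.0000 V=0.0000[hold]; j=5 S=188.4986 intr=0.0000 cont=0.0000 V=0.0000[hold]; j=6 S=227.0687 intr=0.0000 cont=0.0000 V=0.0000[hold]; j=7 S=273.5309 intr=0.0000 cont=0.0000 V=0.0000[hold]; j=8 S=329.5001 intr=0.0000 cont=0.0000 V=0.0000[hold]  S*(8)=107.8352
k=7: j=0 S=81.5618 intr=39.6682 cont=38.5541 V=39.6682[EX]; j=1 S=98.2508 intr=22.9792 cont=21.8651 V=22.9792[EX]; j=2 S=118.3546 intr=2.8754 cont=6.9879 V=6.9879[hold]; j=3 S=142.5720 intr=0.0000 cont=0.6329 V=0.6329[hold]; j=4 S=171.7447 intr=0.0000 cont=0.0000 V=0.0000[hold]; j=5 S=206.8867 intr=0.0000 cont=0.0000 V=0.0000[hold]; j=6 S=249.2194 intr=0.0000 cont=0.0000 V=0.0000[hold]; j=7 S=300.2140 intr=0.0000 cont=0.0000 V=0.0000[hold]  S*(7)=98.2508
k=6: j=0 S=89.5182 intr=31.7118 cont=30.5977 V=31.7118[EX]; j=1 S=107.8352 intr=13.3948 cont=14.4260 V=14.4260[hold]; j=2 S=129.9002 intr=0.0000 cont=3.6085 V=3.6085[hold]; j=3 S=156.4800 intr=0.0000 cont=0.2969 V=0.2969[hold]; j=4 S=188.4986 intr=0.0000 cont=0.0000 V=0.0000[hold]; j=5 S=227.0687 intr=0.0000 cont=0.0000 V=0.0000[hold]; j=6 S=273.5309 intr=0.0000 cont=0.0000 V=0.0000[hold]  S*(6)=89.5182
k=5: j=0 S=98.2508 intr=22.9792 cont=22.4030 V=22.9792[EX]; j=1 S=118.3546 intr=2.8754 cont=8.6503 V=8.6503[hold]; j=2 S=142.5720 intr=0.0000 cont=1.8478 V=1.8478[hold]; j=3 S=171.7447 intr=0.0000 cont=0.1393 V=0.1393[hold]; j=4 S=206.8867 intr=0.0000 cont=0.0000 V=0.0000[hold]; j=5 S=249.2194 intr=0.0000 cont=0.0000 V=0.0000[hold]  S*(5)=98.2508
k=4: j=0 S=107.8352 intr=13.3948 cont=15.2932 V=15.2932[hold]; j=1 S=129.9002 intr=0.0000 cont=5.0222 V=5.0222[hold]; j=2 S=156.4800 intr=0.0000 cont=0.9396 V=0.9396[hold]; j=3 S=188.4986 intr=0.0000 cont=0.0654 V=0.0654[hold]; j=4 S=227.0687 intr=0.0000 cont=0.0000 V=0.0000[hold]  S*(4)=-
k=3: j=0 S=118.3546 intr=2.8754 cont=9.7947 V=9.7947[hold]; j=1 S=142.5720 intr=0.0000 cont=2.8463 V=2.8463[hold]; j=2 S=171.7447 intr=0.0000 cont=0.4749 V=0.4749[hold]; j=3 S=206.8867 intr=0.0000 cont=0.0307 V=0.0307[hold]  S*(3)=-
k=2: j=0 S=129.9002 intr=0.0000 cont=6.0800 V=6.0800[hold]; j=1 S=156.4800 intr=0.0000 cont=1.5831 V=1.5831[hold]; j=2 S=188.4986 intr=0.0000 cont=0.2388 V=0.2388[hold]  S*(2)=-
k=1: j=0 S=142.5720 intr=0.0000 cont=3.6782 V=3.6782[hold]; j=1 S=171.7447 intr=0.0000 cont=0.8673 V=0.8673[hold]  S*(1)=-
k=0: j=0 S=156.4800 intr=0.0000 cont=2.1780 V=2.1780[hold]  S*(0)=-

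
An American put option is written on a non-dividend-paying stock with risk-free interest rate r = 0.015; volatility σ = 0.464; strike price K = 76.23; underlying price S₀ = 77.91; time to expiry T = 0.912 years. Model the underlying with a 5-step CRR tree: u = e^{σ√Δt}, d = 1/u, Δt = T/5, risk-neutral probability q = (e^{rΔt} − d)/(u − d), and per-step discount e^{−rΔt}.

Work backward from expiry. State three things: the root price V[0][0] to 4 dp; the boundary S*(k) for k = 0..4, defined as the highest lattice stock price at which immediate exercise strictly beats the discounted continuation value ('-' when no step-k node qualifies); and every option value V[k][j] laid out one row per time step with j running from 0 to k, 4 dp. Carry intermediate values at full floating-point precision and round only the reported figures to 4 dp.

Δt=0.18240  u=1.21917  d=0.82023  q=0.45749  discount=0.99727
step 5 (expiry): payoffs max(K−S,0) = 47.3046 33.2363 12.3256 0.0000 0.0000 0.0000
step 4: (k=4,j=0): S=35.2649, (K−S)⁺=40.9651, hold=40.7568 ⇒ V=40.9651 exercise | (k=4,j=1): S=52.4165, (K−S)⁺=23.8135, hold=23.6052 ⇒ V=23.8135 exercise | (k=4,j=2): S=77.9100, (K−S)⁺=0.0000, hold=6.6685 ⇒ V=6.6685 continue | (k=4,j=3): S=115.8027, (K−S)⁺=0.0000, hold=0.0000 ⇒ V=0.0000 continue | (k=4,j=4): S=172.1249, (K−S)⁺=0.0000, hold=0.0000 ⇒ V=0.0000 continue  boundary S*=52.4165
step 3: (k=3,j=0): S=42.9937, (K−S)⁺=33.2363, hold=33.0280 ⇒ V=33.2363 exercise | (k=3,j=1): S=63.9044, (K−S)⁺=12.3256, hold=15.9263 ⇒ V=15.9263 continue | (k=3,j=2): S=94.9852, (K−S)⁺=0.0000, hold=3.6079 ⇒ V=3.6079 continue | (k=3,j=3): S=141.1826, (K−S)⁺=0.0000, hold=0.0000 ⇒ V=0.0000 continue  boundary S*=42.9937
step 2: (k=2,j=0): S=52.4165, (K−S)⁺=23.8135, hold=25.2480 ⇒ V=25.2480 continue | (k=2,j=1): S=77.9100, (K−S)⁺=0.0000, hold=10.2626 ⇒ V=10.2626 continue | (k=2,j=2): S=115.8027, (K−S)⁺=0.0000, hold=1.9520 ⇒ V=1.9520 continue  boundary S*=-
step 1: (k=1,j=0): S=63.9044, (K−S)⁺=12.3256, hold=18.3421 ⇒ V=18.3421 continue | (k=1,j=1): S=94.9852, (K−S)⁺=0.0000, hold=6.4430 ⇒ V=6.4430 continue  boundary S*=-
step 0: (k=0,j=0): S=77.9100, (K−S)⁺=0.0000, hold=12.8632 ⇒ V=12.8632 continue  boundary S*=-

price = 12.8632
boundary = - - - 42.9937 52.4165
tree:
12.8632
18.3421 6.4430
25.2480 10.2626 1.9520
33.2363 15.9263 3.6079 0.0000
40.9651 23.8135 6.6685 0.0000 0.0000
47.3046 33.2363 12.3256 0.0000 0.0000 0.0000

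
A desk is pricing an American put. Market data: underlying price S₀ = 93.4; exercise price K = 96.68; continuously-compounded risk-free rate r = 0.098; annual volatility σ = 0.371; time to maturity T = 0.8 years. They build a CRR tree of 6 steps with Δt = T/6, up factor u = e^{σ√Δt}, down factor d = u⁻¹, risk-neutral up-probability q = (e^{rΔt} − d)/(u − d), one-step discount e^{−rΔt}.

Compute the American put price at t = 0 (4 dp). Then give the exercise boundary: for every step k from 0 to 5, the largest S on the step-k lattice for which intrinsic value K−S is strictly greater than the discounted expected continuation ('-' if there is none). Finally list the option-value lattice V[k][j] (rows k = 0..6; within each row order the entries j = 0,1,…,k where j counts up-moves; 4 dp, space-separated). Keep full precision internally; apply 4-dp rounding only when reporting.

params: Δt=0.13333 u=1.14507 d=0.87331 q=0.51458 e^(-rΔt)=0.98702
t_6 payoffs: 55.2473 42.3536 25.4474 3.2800 0.0000 0.0000 0.0000
t_5: node(5,0) S=47.4436 payoff=49.2364 vs cont=47.9814 → 49.2364 [stop]  node(5,1) S=62.2079 payoff=34.4721 vs cont=33.2171 → 34.4721 [stop]  node(5,2) S=81.5667 payoff=15.1133 vs cont=13.8582 → 15.1133 [stop]  node(5,3) S=106.9500 payoff=0.0000 vs cont=1.5715 → 1.5715 [wait]  node(5,4) S=140.2325 payoff=0.0000 vs cont=0.0000 → 0.0000 [wait]  node(5,5) S=183.8723 payoff=0.0000 vs cont=0.0000 → 0.0000 [wait]  ⇒ S*(5)=81.5667
t_4: node(4,0) S=54.3264 payoff=42.3536 vs cont=41.0985 → 42.3536 [stop]  node(4,1) S=71.2326 payoff=25.4474 vs cont=24.1923 → 25.4474 [stop]  node(4,2) S=93.4000 payoff=3.2800 vs cont=8.0392 → 8.0392 [wait]  node(4,3) S=122.4658 payoff=0.0000 vs cont=0.7529 → 0.7529 [wait]  node(4,4) S=160.5767 payoff=0.0000 vs cont=0.0000 → 0.0000 [wait]  ⇒ S*(4)=71.2326
t_3: node(3,0) S=62.2079 payoff=34.4721 vs cont=33.2171 → 34.4721 [stop]  node(3,1) S=81.5667 payoff=15.1133 vs cont=16.2754 → 16.2754 [wait]  node(3,2) S=106.9500 payoff=0.0000 vs cont=4.2342 → 4.2342 [wait]  node(3,3) S=140.2325 payoff=0.0000 vs cont=0.3607 → 0.3607 [wait]  ⇒ S*(3)=62.2079
t_2: node(2,0) S=71.2326 payoff=25.4474 vs cont=24.7825 → 25.4474 [stop]  node(2,1) S=93.4000 payoff=3.2800 vs cont=9.9484 → 9.9484 [wait]  node(2,2) S=122.4658 payoff=0.0000 vs cont=2.2119 → 2.2119 [wait]  ⇒ S*(2)=71.2326
t_1: node(1,0) S=81.5667 payoff=15.1133 vs cont=17.2451 → 17.2451 [wait]  node(1,1) S=106.9500 payoff=0.0000 vs cont=5.8899 → 5.8899 [wait]  ⇒ S*(1)=-
t_0: node(0,0) S=93.4000 payoff=3.2800 vs cont=11.2539 → 11.2539 [wait]  ⇒ S*(0)=-

price = 11.2539
boundary = - - 71.2326 62.2079 71.2326 81.5667
tree:
11.2539
17.2451 5.8899
25.4474 9.9484 2.2119
34.4721 16.2754 4.2342 0.3607
42.3536 25.4474 8.0392 0.7529 0.0000
49.2364 34.4721 15.1133 1.5715 0.0000 0.0000
55.2473 42.3536 25.4474 3.2800 0.0000 0.0000 0.0000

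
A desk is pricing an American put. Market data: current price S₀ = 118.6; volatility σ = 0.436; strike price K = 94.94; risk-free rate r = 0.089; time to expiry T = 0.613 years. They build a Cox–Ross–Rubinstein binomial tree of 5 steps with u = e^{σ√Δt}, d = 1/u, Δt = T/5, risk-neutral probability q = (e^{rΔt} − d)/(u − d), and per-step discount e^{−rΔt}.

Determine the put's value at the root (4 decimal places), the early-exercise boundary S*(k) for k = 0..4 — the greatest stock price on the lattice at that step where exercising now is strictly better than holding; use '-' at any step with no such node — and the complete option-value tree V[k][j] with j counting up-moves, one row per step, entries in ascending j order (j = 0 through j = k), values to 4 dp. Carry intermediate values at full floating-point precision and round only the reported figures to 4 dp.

price = 4.2514
boundary = - - - - 64.3996
tree:
4.2514
7.3539 1.2138
12.3805 2.4431 0.0000
20.0460 4.9171 0.0000 0.0000
30.5404 9.8966 0.0000 0.0000 0.0000
39.6581 19.9189 0.0000 0.0000 0.0000 0.0000

Δt=0.12260, u=1.16493, d=0.85842, q=0.49770, disc=e^(-rΔt)=0.98915
k=5 terminal: V=max(K-S,0) → 39.6581 19.9189 0.0000 0.0000 0.0000 0.0000
k=4: j=0 S=64.3996 intr=30.5404 cont=29.5101 V=30.5404[EX]; j=1 S=87.3945 intr=7.5455 cont=9.8966 V=9.8966[hold]; j=2 S=118.6000 intr=0.0000 cont=0.0000 V=0.0000[hold]; j=3 S=160.9480 intr=0.0000 cont=0.0000 V=0.0000[hold]; j=4 S=218.4169 intr=0.0000 cont=0.0000 V=0.0000[hold]  S*(4)=64.3996
k=3: j=0 S=75.0211 intr=19.9189 cont=20.0460 V=20.0460[hold]; j=1 S=101.8086 intr=0.0000 cont=4.9171 V=4.9171[hold]; j=2 S=138.1609 intr=0.0000 cont=0.0000 V=0.0000[hold]; j=3 S=187.4933 intr=0.0000 cont=0.0000 V=0.0000[hold]  S*(3)=-
k=2: j=0 S=87.3945 intr=7.5455 cont=12.3805 V=12.3805[hold]; j=1 S=118.6000 intr=0.0000 cont=2.4431 V=2.4431[hold]; j=2 S=160.9480 intr=0.0000 cont=0.0000 V=0.0000[hold]  S*(2)=-
k=1: j=0 S=101.8086 intr=0.0000 cont=7.3539 V=7.3539[hold]; j=1 S=138.1609 intr=0.0000 cont=1.2138 V=1.2138[hold]  S*(1)=-
k=0: j=0 S=118.6000 intr=0.0000 cont=4.2514 V=4.2514[hold]  S*(0)=-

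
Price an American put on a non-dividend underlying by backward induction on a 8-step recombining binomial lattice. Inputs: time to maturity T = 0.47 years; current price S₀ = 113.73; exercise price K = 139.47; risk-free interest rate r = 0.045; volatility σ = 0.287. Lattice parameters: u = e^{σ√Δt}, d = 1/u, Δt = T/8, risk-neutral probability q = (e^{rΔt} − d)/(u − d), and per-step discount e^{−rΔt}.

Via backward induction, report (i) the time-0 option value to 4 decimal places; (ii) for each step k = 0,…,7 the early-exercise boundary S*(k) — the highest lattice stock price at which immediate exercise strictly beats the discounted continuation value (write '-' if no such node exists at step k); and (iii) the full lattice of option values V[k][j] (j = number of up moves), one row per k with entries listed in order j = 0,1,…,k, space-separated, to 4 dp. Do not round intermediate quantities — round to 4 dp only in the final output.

price = 26.4403
boundary = - 106.0874 98.9583 106.0874 113.7300 106.0874 113.7300 121.9232
tree:
26.4403
33.3826 19.6826
40.5117 26.0786 13.4321
47.1617 33.3826 18.9595 8.0115
53.3647 40.5117 25.7400 12.3231 3.7701
59.1510 47.1617 33.3826 18.2480 6.5016 1.0762
64.5484 53.3647 40.5117 25.7400 10.9010 2.1651 0.0000
69.5831 59.1510 47.1617 33.3826 17.5468 4.3559 0.0000 0.0000
74.2795 64.5484 53.3647 40.5117 25.7400 8.7633 0.0000 0.0000 0.0000

Δt=0.05875  u=1.07204  d=0.93280  q=0.50163  discount=0.99736
step 8 (expiry): payoffs max(K−S,0) = 74.2795 64.5484 53.3647 40.5117 25.7400 8.7633 0.0000 0.0000 0.0000
step 7: (k=7,j=0): S=69.8869, (K−S)⁺=69.5831, hold=69.2149 ⇒ V=69.5831 exercise | (k=7,j=1): S=80.3190, (K−S)⁺=59.1510, hold=58.7828 ⇒ V=59.1510 exercise | (k=7,j=2): S=92.3083, (K−S)⁺=47.1617, hold=46.7934 ⇒ V=47.1617 exercise | (k=7,j=3): S=106.0874, (K−S)⁺=33.3826, hold=33.0144 ⇒ V=33.3826 exercise | (k=7,j=4): S=121.9232, (K−S)⁺=17.5468, hold=17.1786 ⇒ V=17.5468 exercise | (k=7,j=5): S=140.1229, (K−S)⁺=0.0000, hold=4.3559 ⇒ V=4.3559 continue | (k=7,j=6): S=161.0393, (K−S)⁺=0.0000, hold=0.0000 ⇒ V=0.0000 continue | (k=7,j=7): S=185.0779, (K−S)⁺=0.0000, hold=0.0000 ⇒ V=0.0000 continue  boundary S*=121.9232
step 6: (k=6,j=0): S=74.9216, (K−S)⁺=64.5484, hold=64.1802 ⇒ V=64.5484 exercise | (k=6,j=1): S=86.1053, (K−S)⁺=53.3647, hold=52.9965 ⇒ V=53.3647 exercise | (k=6,j=2): S=98.9583, (K−S)⁺=40.5117, hold=40.1434 ⇒ V=40.5117 exercise | (k=6,j=3): S=113.7300, (K−S)⁺=25.7400, hold=25.3718 ⇒ V=25.7400 exercise | (k=6,j=4): S=130.7067, (K−S)⁺=8.7633, hold=10.9010 ⇒ V=10.9010 continue | (k=6,j=5): S=150.2175, (K−S)⁺=0.0000, hold=2.1651 ⇒ V=2.1651 continue | (k=6,j=6): S=172.6407, (K−S)⁺=0.0000, hold=0.0000 ⇒ V=0.0000 continue  boundary S*=113.7300
step 5: (k=5,j=0): S=80.3190, (K−S)⁺=59.1510, hold=58.7828 ⇒ V=59.1510 exercise | (k=5,j=1): S=92.3083, (K−S)⁺=47.1617, hold=46.7934 ⇒ V=47.1617 exercise | (k=5,j=2): S=106.0874, (K−S)⁺=33.3826, hold=33.0144 ⇒ V=33.3826 exercise | (k=5,j=3): S=121.9232, (K−S)⁺=17.5468, hold=18.2480 ⇒ V=18.2480 continue | (k=5,j=4): S=140.1229, (K−S)⁺=0.0000, hold=6.5016 ⇒ V=6.5016 continue | (k=5,j=5): S=161.0393, (K−S)⁺=0.0000, hold=1.0762 ⇒ V=1.0762 continue  boundary S*=106.0874
step 4: (k=4,j=0): S=86.1053, (K−S)⁺=53.3647, hold=52.9965 ⇒ V=53.3647 exercise | (k=4,j=1): S=98.9583, (K−S)⁺=40.5117, hold=40.1434 ⇒ V=40.5117 exercise | (k=4,j=2): S=113.7300, (K−S)⁺=25.7400, hold=25.7226 ⇒ V=25.7400 exercise | (k=4,j=3): S=130.7067, (K−S)⁺=8.7633, hold=12.3231 ⇒ V=12.3231 continue | (k=4,j=4): S=150.2175, (K−S)⁺=0.0000, hold=3.7701 ⇒ V=3.7701 continue  boundary S*=113.7300
step 3: (k=3,j=0): S=92.3083, (K−S)⁺=47.1617, hold=46.7934 ⇒ V=47.1617 exercise | (k=3,j=1): S=106.0874, (K−S)⁺=33.3826, hold=33.0144 ⇒ V=33.3826 exercise | (k=3,j=2): S=121.9232, (K−S)⁺=17.5468, hold=18.9595 ⇒ V=18.9595 continue | (k=3,j=3): S=140.1229, (K−S)⁺=0.0000, hold=8.0115 ⇒ V=8.0115 continue  boundary S*=106.0874
step 2: (k=2,j=0): S=98.9583, (K−S)⁺=40.5117, hold=40.1434 ⇒ V=40.5117 exercise | (k=2,j=1): S=113.7300, (K−S)⁺=25.7400, hold=26.0786 ⇒ V=26.0786 continue | (k=2,j=2): S=130.7067, (K−S)⁺=8.7633, hold=13.4321 ⇒ V=13.4321 continue  boundary S*=98.9583
step 1: (k=1,j=0): S=106.0874, (K−S)⁺=33.3826, hold=33.1838 ⇒ V=33.3826 exercise | (k=1,j=1): S=121.9232, (K−S)⁺=17.5468, hold=19.6826 ⇒ V=19.6826 continue  boundary S*=106.0874
step 0: (k=0,j=0): S=113.7300, (K−S)⁺=25.7400, hold=26.4403 ⇒ V=26.4403 continue  boundary S*=-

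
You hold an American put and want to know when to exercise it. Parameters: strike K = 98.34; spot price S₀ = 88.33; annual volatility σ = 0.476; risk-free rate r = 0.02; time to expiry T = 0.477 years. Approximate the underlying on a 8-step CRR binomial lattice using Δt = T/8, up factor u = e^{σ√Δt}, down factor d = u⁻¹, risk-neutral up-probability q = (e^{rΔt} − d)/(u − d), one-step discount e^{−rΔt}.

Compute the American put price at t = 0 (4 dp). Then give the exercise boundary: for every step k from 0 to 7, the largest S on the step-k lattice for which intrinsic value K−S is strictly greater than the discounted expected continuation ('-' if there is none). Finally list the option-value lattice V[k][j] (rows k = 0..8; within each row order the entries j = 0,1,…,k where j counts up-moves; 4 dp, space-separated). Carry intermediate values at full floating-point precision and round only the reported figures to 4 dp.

Δt=0.05962, u=1.12326, d=0.89027, q=0.47610, disc=e^(-rΔt)=0.99881
k=8 terminal: V=max(K-S,0) → 63.4837 54.3618 42.8526 28.3314 10.0100 0.0000 0.0000 0.0000 0.0000
k=7: j=0 S=39.1525 intr=59.1875 cont=59.0703 V=59.1875[EX]; j=1 S=49.3988 intr=48.9412 cont=48.8240 V=48.9412[EX]; j=2 S=62.3265 intr=36.0135 cont=35.8963 V=36.0135[EX]; j=3 S=78.6375 intr=19.7025 cont=19.5853 V=19.7025[EX]; j=4 S=99.2171 intr=0.0000 cont=5.2380 V=5.2380[hold]; j=5 S=125.1824 intr=0.0000 cont=0.0000 V=0.0000[hold]; j=6 S=157.9429 intr=0.0000 cont=0.0000 V=0.0000[hold]; j=7 S=199.2769 intr=0.0000 cont=0.0000 V=0.0000[hold]  S*(7)=78.6375
k=6: j=0 S=43.9782 intr=54.3618 cont=54.2446 V=54.3618[EX]; j=1 S=55.4874 intr=42.8526 cont=42.7354 V=42.8526[EX]; j=2 S=70.0086 intr=28.3314 cont=28.2142 V=28.3314[EX]; j=3 S=88.3300 intr=10.0100 cont=12.8007 V=12.8007[hold]; j=4 S=111.4461 intr=0.0000 cont=2.7409 V=2.7409[hold]; j=5 S=140.6118 intr=0.0000 cont=0.0000 V=0.0000[hold]; j=6 S=177.4102 intr=0.0000 cont=0.0000 V=0.0000[hold]  S*(6)=70.0086
k=5: j=0 S=49.3988 intr=48.9412 cont=48.8240 V=48.9412[EX]; j=1 S=62.3265 intr=36.0135 cont=35.8963 V=36.0135[EX]; j=2 S=78.6375 intr=19.7025 cont=20.9123 V=20.9123[hold]; j=3 S=99.2171 intr=0.0000 cont=8.0018 V=8.0018[hold]; j=4 S=125.1824 intr=0.0000 cont=1.4343 V=1.4343[hold]; j=5 S=157.9429 intr=0.0000 cont=0.0000 V=0.0000[hold]  S*(5)=62.3265
k=4: j=0 S=55.4874 intr=42.8526 cont=42.7354 V=42.8526[EX]; j=1 S=70.0086 intr=28.3314 cont=28.7895 V=28.7895[hold]; j=2 S=88.3300 intr=10.0100 cont=14.7481 V=14.7481[hold]; j=3 S=111.4461 intr=0.0000 cont=4.8692 V=4.8692[hold]; j=4 S=140.6118 intr=0.0000 cont=0.7505 V=0.7505[hold]  S*(4)=55.4874
k=3: j=0 S=62.3265 intr=36.0135 cont=36.1141 V=36.1141[hold]; j=1 S=78.6375 intr=19.7025 cont=22.0781 V=22.0781[hold]; j=2 S=99.2171 intr=0.0000 cont=10.0328 V=10.0328[hold]; j=3 S=125.1824 intr=0.0000 cont=2.9048 V=2.9048[hold]  S*(3)=-
k=2: j=0 S=70.0086 intr=28.3314 cont=29.3965 V=29.3965[hold]; j=1 S=88.3300 intr=10.0100 cont=16.3239 V=16.3239[hold]; j=2 S=111.4461 intr=0.0000 cont=6.6313 V=6.6313[hold]  S*(2)=-
k=1: j=0 S=78.6375 intr=19.7025 cont=23.1451 V=23.1451[hold]; j=1 S=99.2171 intr=0.0000 cont=11.6953 V=11.6953[hold]  S*(1)=-
k=0: j=0 S=88.3300 intr=10.0100 cont=17.6728 V=17.6728[hold]  S*(0)=-

price = 17.6728
boundary = - - - - 55.4874 62.3265 70.0086 78.6375
tree:
17.6728
23.1451 11.6953
29.3965 16.3239 6.6313
36.1141 22.0781 10.0328 2.9048
42.8526 28.7895 14.7481 4.8692 0.7505
48.9412 36.0135 20.9123 8.0018 1.4343 0.0000
54.3618 42.8526 28.3314 12.8007 2.7409 0.0000 0.0000
59.1875 48.9412 36.0135 19.7025 5.2380 0.0000 0.0000 0.0000
63.4837 54.3618 42.8526 28.3314 10.0100 0.0000 0.0000 0.0000 0.0000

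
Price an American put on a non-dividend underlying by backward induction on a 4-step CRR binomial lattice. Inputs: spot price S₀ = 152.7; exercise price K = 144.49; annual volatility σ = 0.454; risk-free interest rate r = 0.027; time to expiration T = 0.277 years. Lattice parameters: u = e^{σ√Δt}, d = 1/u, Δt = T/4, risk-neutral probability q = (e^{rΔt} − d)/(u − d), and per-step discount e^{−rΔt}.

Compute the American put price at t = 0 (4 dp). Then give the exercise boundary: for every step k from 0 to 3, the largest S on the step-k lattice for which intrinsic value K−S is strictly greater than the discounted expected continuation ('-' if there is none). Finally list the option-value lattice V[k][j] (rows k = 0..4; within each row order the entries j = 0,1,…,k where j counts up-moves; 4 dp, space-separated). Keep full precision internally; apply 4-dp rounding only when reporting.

price = 10.2537
boundary = - - - 106.7041
tree:
10.2537
16.5389 3.4296
25.7150 6.5822 0.0000
37.7859 12.6327 0.0000 0.0000
49.8020 24.2450 0.0000 0.0000 0.0000

Δt=0.06925, u=1.12690, d=0.88739, q=0.47798, disc=e^(-rΔt)=0.99813
k=4 terminal: V=max(K-S,0) → 49.8020 24.2450 0.0000 0.0000 0.0000
k=3: j=0 S=106.7041 intr=37.7859 cont=37.5160 V=37.7859[EX]; j=1 S=135.5043 intr=8.9857 cont=12.6327 V=12.6327[hold]; j=2 S=172.0779 intr=0.0000 cont=0.0000 V=0.0000[hold]; j=3 S=218.5229 intr=0.0000 cont=0.0000 V=0.0000[hold]  S*(3)=106.7041
k=2: j=0 S=120.2450 intr=24.2450 cont=25.7150 V=25.7150[hold]; j=1 S=152.7000 intr=0.0000 cont=6.5822 V=6.5822[hold]; j=2 S=193.9148 intr=0.0000 cont=0.0000 V=0.0000[hold]  S*(2)=-
k=1: j=0 S=135.5043 intr=8.9857 cont=16.5389 V=16.5389[hold]; j=1 S=172.0779 intr=0.0000 cont=3.4296 V=3.4296[hold]  S*(1)=-
k=0: j=0 S=152.7000 intr=0.0000 cont=10.2537 V=10.2537[hold]  S*(0)=-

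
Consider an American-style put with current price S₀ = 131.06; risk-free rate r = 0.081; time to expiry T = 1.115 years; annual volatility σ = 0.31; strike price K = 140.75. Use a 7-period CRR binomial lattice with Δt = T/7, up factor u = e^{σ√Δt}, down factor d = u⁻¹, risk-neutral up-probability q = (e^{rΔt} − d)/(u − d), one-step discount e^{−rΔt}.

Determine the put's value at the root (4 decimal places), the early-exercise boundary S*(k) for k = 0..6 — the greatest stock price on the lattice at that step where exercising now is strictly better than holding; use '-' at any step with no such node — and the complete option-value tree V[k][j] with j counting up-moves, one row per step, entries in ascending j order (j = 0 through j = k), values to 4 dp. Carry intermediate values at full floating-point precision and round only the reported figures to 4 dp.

price = 17.7535
boundary = - - 102.3307 90.4219 102.3307 115.8078 102.3307
tree:
17.7535
26.5896 10.0866
38.4193 16.3954 4.5481
50.3281 25.6903 8.2737 1.2423
60.8510 38.4193 14.6484 2.6296 0.0000
70.1493 50.3281 24.9422 5.5664 0.0000 0.0000
78.3654 60.8510 38.4193 11.7830 0.0000 0.0000 0.0000
85.6255 70.1493 50.3281 24.9422 0.0000 0.0000 0.0000 0.0000

Δt=0.15929, u=1.13170, d=0.88362, q=0.52145, disc=e^(-rΔt)=0.98718
k=7 terminal: V=max(K-S,0) → 85.6255 70.1493 50.3281 24.9422 0.0000 0.0000 0.0000 0.0000
k=6: j=0 S=62.3846 intr=78.3654 cont=76.5611 V=78.3654[EX]; j=1 S=79.8990 intr=60.8510 cont=59.0467 V=60.8510[EX]; j=2 S=102.3307 intr=38.4193 cont=36.6150 V=38.4193[EX]; j=3 S=131.0600 intr=9.6900 cont=11.7830 V=11.7830[hold]; j=4 S=167.8551 intr=0.0000 cont=0.0000 V=0.0000[hold]; j=5 S=214.9804 intr=0.0000 cont=0.0000 V=0.0000[hold]; j=6 S=275.3361 intr=0.0000 cont=0.0000 V=0.0000[hold]  S*(6)=102.3307
k=5: j=0 S=70.6007 intr=70.1493 cont=68.3449 V=70.1493[EX]; j=1 S=90.4219 intr=50.3281 cont=48.5238 V=50.3281[EX]; j=2 S=115.8078 intr=24.9422 cont=24.2152 V=24.9422[EX]; j=3 S=148.3209 intr=0.0000 cont=5.5664 V=5.5664[hold]; j=4 S=189.9620 intr=0.0000 cont=0.0000 V=0.0000[hold]; j=5 S=243.2938 intr=0.0000 cont=0.0000 V=0.0000[hold]  S*(5)=115.8078
k=4: j=0 S=79.8990 intr=60.8510 cont=59.0467 V=60.8510[EX]; j=1 S=102.3307 intr=38.4193 cont=36.6150 V=38.4193[EX]; j=2 S=131.0600 intr=9.6900 cont=14.6484 V=14.6484[hold]; j=3 S=167.8551 intr=0.0000 cont=2.6296 V=2.6296[hold]; j=4 S=214.9804 intr=0.0000 cont=0.0000 V=0.0000[hold]  S*(4)=102.3307
k=3: j=0 S=90.4219 intr=50.3281 cont=48.5238 V=50.3281[EX]; j=1 S=115.8078 intr=24.9422 cont=25.6903 V=25.6903[hold]; j=2 S=148.3209 intr=0.0000 cont=8.2737 V=8.2737[hold]; j=3 S=189.9620 intr=0.0000 cont=1.2423 V=1.2423[hold]  S*(3)=90.4219
k=2: j=0 S=102.3307 intr=38.4193 cont=37.0001 V=38.4193[EX]; j=1 S=131.0600 intr=9.6900 cont=16.3954 V=16.3954[hold]; j=2 S=167.8551 intr=0.0000 cont=4.5481 V=4.5481[hold]  S*(2)=102.3307
k=1: j=0 S=115.8078 intr=24.9422 cont=26.5896 V=26.5896[hold]; j=1 S=148.3209 intr=0.0000 cont=10.0866 V=10.0866[hold]  S*(1)=-
k=0: j=0 S=131.0600 intr=9.6900 cont=17.7535 V=17.7535[hold]  S*(0)=-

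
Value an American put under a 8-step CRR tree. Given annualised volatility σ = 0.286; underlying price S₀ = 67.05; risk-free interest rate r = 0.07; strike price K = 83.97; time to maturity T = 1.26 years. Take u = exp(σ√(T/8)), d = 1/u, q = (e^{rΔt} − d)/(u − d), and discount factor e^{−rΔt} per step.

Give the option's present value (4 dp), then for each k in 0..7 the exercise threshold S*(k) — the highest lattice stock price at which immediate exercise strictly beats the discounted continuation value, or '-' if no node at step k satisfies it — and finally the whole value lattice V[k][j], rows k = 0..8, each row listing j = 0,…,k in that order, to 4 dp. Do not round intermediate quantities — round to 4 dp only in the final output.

price = 17.4517
boundary = - 59.8557 53.4332 59.8557 67.0500 59.8557 67.0500 75.1091
tree:
17.4517
24.1143 11.6828
30.5368 17.1218 6.9189
36.2700 24.1143 11.0419 3.2663
41.3882 30.5368 16.9200 5.8596 0.9458
45.9571 36.2700 24.1143 10.1894 1.9938 0.0000
50.0358 41.3882 30.5368 16.9200 4.2032 0.0000 0.0000
53.6769 45.9571 36.2700 24.1143 8.8609 0.0000 0.0000 0.0000
56.9273 50.0358 41.3882 30.5368 16.9200 0.0000 0.0000 0.0000 0.0000

Δt=0.15750, u=1.12019, d=0.89270, q=0.52039, disc=e^(-rΔt)=0.98904
k=8 terminal: V=max(K-S,0) → 56.9273 50.0358 41.3882 30.5368 16.9200 0.0000 0.0000 0.0000 0.0000
k=7: j=0 S=30.2931 intr=53.6769 cont=52.7562 V=53.6769[EX]; j=1 S=38.0129 intr=45.9571 cont=45.0364 V=45.9571[EX]; j=2 S=47.7000 intr=36.2700 cont=35.3494 V=36.2700[EX]; j=3 S=59.8557 intr=24.1143 cont=23.1937 V=24.1143[EX]; j=4 S=75.1091 intr=8.8609 cont=8.0261 V=8.8609[EX]; j=5 S=94.2496 intr=0.0000 cont=0.0000 V=0.0000[hold]; j=6 S=118.2679 intr=0.0000 cont=0.0000 V=0.0000[hold]; j=7 S=148.4069 intr=0.0000 cont=0.0000 V=0.0000[hold]  S*(7)=75.1091
k=6: j=0 S=33.9342 intr=50.0358 cont=49.1152 V=50.0358[EX]; j=1 S=42.5818 intr=41.3882 cont=40.4675 V=41.3882[EX]; j=2 S=53.4332 intr=30.5368 cont=29.6161 V=30.5368[EX]; j=3 S=67.0500 intr=16.9200 cont=15.9993 V=16.9200[EX]; j=4 S=84.1368 intr=0.0000 cont=4.2032 V=4.2032[hold]; j=5 S=105.5779 intr=0.0000 cont=0.0000 V=0.0000[hold]; j=6 S=132.4831 intr=0.0000 cont=0.0000 V=0.0000[hold]  S*(6)=67.0500
k=5: j=0 S=38.0129 intr=45.9571 cont=45.0364 V=45.9571[EX]; j=1 S=47.7000 intr=36.2700 cont=35.3494 V=36.2700[EX]; j=2 S=59.8557 intr=24.1143 cont=23.1937 V=24.1143[EX]; j=3 S=75.1091 intr=8.8609 cont=10.1894 V=10.1894[hold]; j=4 S=94.2496 intr=0.0000 cont=1.9938 V=1.9938[hold]; j=5 S=118.2679 intr=0.0000 cont=0.0000 V=0.0000[hold]  S*(5)=59.8557
k=4: j=0 S=42.5818 intr=41.3882 cont=40.4675 V=41.3882[EX]; j=1 S=53.4332 intr=30.5368 cont=29.6161 V=30.5368[EX]; j=2 S=67.0500 intr=16.9200 cont=16.6831 V=16.9200[EX]; j=3 S=84.1368 intr=0.0000 cont=5.8596 V=5.8596[hold]; j=4 S=105.5779 intr=0.0000 cont=0.9458 V=0.9458[hold]  S*(4)=67.0500
k=3: j=0 S=47.7000 intr=36.2700 cont=35.3494 V=36.2700[EX]; j=1 S=59.8557 intr=24.1143 cont=23.1937 V=24.1143[EX]; j=2 S=75.1091 intr=8.8609 cont=11.0419 V=11.0419[hold]; j=3 S=94.2496 intr=0.0000 cont=3.2663 V=3.2663[hold]  S*(3)=59.8557
k=2: j=0 S=53.4332 intr=30.5368 cont=29.6161 V=30.5368[EX]; j=1 S=67.0500 intr=16.9200 cont=17.1218 V=17.1218[hold]; j=2 S=84.1368 intr=0.0000 cont=6.9189 V=6.9189[hold]  S*(2)=53.4332
k=1: j=0 S=59.8557 intr=24.1143 cont=23.2975 V=24.1143[EX]; j=1 S=75.1091 intr=8.8609 cont=11.6828 V=11.6828[hold]  S*(1)=59.8557
k=0: j=0 S=67.0500 intr=16.9200 cont=17.4517 V=17.4517[hold]  S*(0)=-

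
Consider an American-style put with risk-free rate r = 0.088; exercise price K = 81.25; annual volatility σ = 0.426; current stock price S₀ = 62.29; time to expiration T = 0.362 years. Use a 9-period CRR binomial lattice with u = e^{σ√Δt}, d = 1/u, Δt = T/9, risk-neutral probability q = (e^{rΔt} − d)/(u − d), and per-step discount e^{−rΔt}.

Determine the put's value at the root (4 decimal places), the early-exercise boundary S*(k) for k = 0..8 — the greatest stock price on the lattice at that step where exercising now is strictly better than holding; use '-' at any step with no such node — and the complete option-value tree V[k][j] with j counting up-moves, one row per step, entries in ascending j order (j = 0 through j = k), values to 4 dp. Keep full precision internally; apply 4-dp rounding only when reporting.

price = 19.2633
boundary = - 57.1892 52.5060 57.1892 62.2900 57.1892 62.2900 67.8458 73.8971
tree:
19.2633
24.0608 14.5907
28.7440 19.0594 10.2144
33.0436 24.0608 14.1810 6.3105
36.9911 28.7440 18.9600 9.4907 3.1672
40.6154 33.0436 24.0608 13.7407 5.2976 1.0540
43.9429 36.9911 28.7440 18.9600 8.6061 2.0185 0.0946
46.9979 40.6154 33.0436 24.0608 13.4042 3.8571 0.1896 0.0000
49.8028 43.9429 36.9911 28.7440 18.9600 7.3529 0.3801 0.0000 0.0000
52.3780 46.9979 40.6154 33.0436 24.0608 13.4042 0.7619 0.0000 0.0000 0.0000

Δt=0.04022, u=1.08919, d=0.91811, q=0.49938, disc=e^(-rΔt)=0.99647
k=9 terminal: V=max(K-S,0) → 52.3780 46.9979 40.6154 33.0436 24.0608 13.4042 0.7619 0.0000 0.0000 0.0000
k=8: j=0 S=31.4472 intr=49.8028 cont=49.5157 V=49.8028[EX]; j=1 S=37.3071 intr=43.9429 cont=43.6558 V=43.9429[EX]; j=2 S=44.2589 intr=36.9911 cont=36.7041 V=36.9911[EX]; j=3 S=52.5060 intr=28.7440 cont=28.4569 V=28.7440[EX]; j=4 S=62.2900 intr=18.9600 cont=18.6729 V=18.9600[EX]; j=5 S=73.8971 intr=7.3529 cont=7.0658 V=7.3529[EX]; j=6 S=87.6671 intr=0.0000 cont=0.3801 V=0.3801[hold]; j=7 S=104.0029 intr=0.0000 cont=0.0000 V=0.0000[hold]; j=8 S=123.3828 intr=0.0000 cont=0.0000 V=0.0000[hold]  S*(8)=73.8971
k=7: j=0 S=34.2521 intr=46.9979 cont=46.7109 V=46.9979[EX]; j=1 S=40.6346 intr=40.6154 cont=40.3283 V=40.6154[EX]; j=2 S=48.2064 intr=33.0436 cont=32.7565 V=33.0436[EX]; j=3 S=57.1892 intr=24.0608 cont=23.7737 V=24.0608[EX]; j=4 S=67.8458 intr=13.4042 cont=13.1171 V=13.4042[EX]; j=5 S=80.4881 intr=0.7619 cont=3.8571 V=3.8571[hold]; j=6 S=95.4863 intr=0.0000 cont=0.1896 V=0.1896[hold]; j=7 S=113.2792 intr=0.0000 cont=0.0000 V=0.0000[hold]  S*(7)=67.8458
k=6: j=0 S=37.3071 intr=43.9429 cont=43.6558 V=43.9429[EX]; j=1 S=44.2589 intr=36.9911 cont=36.7041 V=36.9911[EX]; j=2 S=52.5060 intr=28.7440 cont=28.4569 V=28.7440[EX]; j=3 S=62.2900 intr=18.9600 cont=18.6729 V=18.9600[EX]; j=4 S=73.8971 intr=7.3529 cont=8.6061 V=8.6061[hold]; j=5 S=87.6671 intr=0.0000 cont=2.0185 V=2.0185[hold]; j=6 S=104.0029 intr=0.0000 cont=0.0946 V=0.0946[hold]  S*(6)=62.2900
k=5: j=0 S=40.6346 intr=40.6154 cont=40.3283 V=40.6154[EX]; j=1 S=48.2064 intr=33.0436 cont=32.7565 V=33.0436[EX]; j=2 S=57.1892 intr=24.0608 cont=23.7737 V=24.0608[EX]; j=3 S=67.8458 intr=13.4042 cont=13.7407 V=13.7407[hold]; j=4 S=80.4881 intr=0.7619 cont=5.2976 V=5.2976[hold]; j=5 S=95.4863 intr=0.0000 cont=1.0540 V=1.0540[hold]  S*(5)=57.1892
k=4: j=0 S=44.2589 intr=36.9911 cont=36.7041 V=36.9911[EX]; j=1 S=52.5060 intr=28.7440 cont=28.4569 V=28.7440[EX]; j=2 S=62.2900 intr=18.9600 cont=18.8404 V=18.9600[EX]; j=3 S=73.8971 intr=7.3529 cont=9.4907 V=9.4907[hold]; j=4 S=87.6671 intr=0.0000 cont=3.1672 V=3.1672[hold]  S*(4)=62.2900
k=3: j=0 S=48.2064 intr=33.0436 cont=32.7565 V=33.0436[EX]; j=1 S=57.1892 intr=24.0608 cont=23.7737 V=24.0608[EX]; j=2 S=67.8458 intr=13.4042 cont=14.1810 V=14.1810[hold]; j=3 S=80.4881 intr=0.7619 cont=6.3105 V=6.3105[hold]  S*(3)=57.1892
k=2: j=0 S=52.5060 intr=28.7440 cont=28.4569 V=28.7440[EX]; j=1 S=62.2900 intr=18.9600 cont=19.0594 V=19.0594[hold]; j=2 S=73.8971 intr=7.3529 cont=10.2144 V=10.2144[hold]  S*(2)=52.5060
k=1: j=0 S=57.1892 intr=24.0608 cont=23.8232 V=24.0608[EX]; j=1 S=67.8458 intr=13.4042 cont=14.5907 V=14.5907[hold]  S*(1)=57.1892
k=0: j=0 S=62.2900 intr=18.9600 cont=19.2633 V=19.2633[hold]  S*(0)=-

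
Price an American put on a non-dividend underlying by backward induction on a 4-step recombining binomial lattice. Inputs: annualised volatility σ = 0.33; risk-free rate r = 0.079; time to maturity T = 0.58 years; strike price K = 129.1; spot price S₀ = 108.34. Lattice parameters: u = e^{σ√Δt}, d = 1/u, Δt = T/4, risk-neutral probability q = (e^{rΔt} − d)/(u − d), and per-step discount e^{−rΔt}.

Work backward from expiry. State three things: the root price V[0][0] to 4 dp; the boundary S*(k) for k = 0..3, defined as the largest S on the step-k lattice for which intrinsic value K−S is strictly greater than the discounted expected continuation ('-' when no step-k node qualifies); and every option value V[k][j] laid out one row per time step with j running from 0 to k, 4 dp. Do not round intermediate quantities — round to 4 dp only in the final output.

Δt=0.14500  u=1.13390  d=0.88191  q=0.51435  discount=0.98861
step 4 (expiry): payoffs max(K−S,0) = 63.5618 44.8361 20.7600 0.0000 0.0000
step 3: (k=3,j=0): S=74.3136, (K−S)⁺=54.7864, hold=53.3160 ⇒ V=54.7864 exercise | (k=3,j=1): S=95.5466, (K−S)⁺=33.5534, hold=32.0830 ⇒ V=33.5534 exercise | (k=3,j=2): S=122.8464, (K−S)⁺=6.2536, hold=9.9673 ⇒ V=9.9673 continue | (k=3,j=3): S=157.9463, (K−S)⁺=0.0000, hold=0.0000 ⇒ V=0.0000 continue  boundary S*=95.5466
step 2: (k=2,j=0): S=84.2639, (K−S)⁺=44.8361, hold=43.3657 ⇒ V=44.8361 exercise | (k=2,j=1): S=108.3400, (K−S)⁺=20.7600, hold=21.1780 ⇒ V=21.1780 continue | (k=2,j=2): S=139.2951, (K−S)⁺=0.0000, hold=4.7855 ⇒ V=4.7855 continue  boundary S*=84.2639
step 1: (k=1,j=0): S=95.5466, (K−S)⁺=33.5534, hold=32.2955 ⇒ V=33.5534 exercise | (k=1,j=1): S=122.8464, (K−S)⁺=6.2536, hold=12.6014 ⇒ V=12.6014 continue  boundary S*=95.5466
step 0: (k=0,j=0): S=108.3400, (K−S)⁺=20.7600, hold=22.5174 ⇒ V=22.5174 continue  boundary S*=-

price = 22.5174
boundary = - 95.5466 84.2639 95.5466
tree:
22.5174
33.5534 12.6014
44.8361 21.1780 4.7855
54.7864 33.5534 9.9673 0.0000
63.5618 44.8361 20.7600 0.0000 0.0000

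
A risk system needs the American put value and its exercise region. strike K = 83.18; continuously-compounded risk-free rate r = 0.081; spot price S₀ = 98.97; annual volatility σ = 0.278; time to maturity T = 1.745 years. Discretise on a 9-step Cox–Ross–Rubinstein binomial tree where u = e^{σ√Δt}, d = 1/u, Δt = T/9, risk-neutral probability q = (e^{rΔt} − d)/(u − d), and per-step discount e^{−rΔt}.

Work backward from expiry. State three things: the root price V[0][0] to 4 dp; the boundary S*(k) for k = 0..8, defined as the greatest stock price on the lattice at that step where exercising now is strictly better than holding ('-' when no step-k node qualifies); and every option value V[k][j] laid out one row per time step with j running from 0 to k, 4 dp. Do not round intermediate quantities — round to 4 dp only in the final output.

price = 3.7851
boundary = - - - - 60.6532 53.6650 60.6532 68.5513 60.6532
tree:
3.7851
6.1820 1.8051
9.8279 3.1827 0.6560
15.1449 5.4780 1.2735 0.1365
22.5268 9.1501 2.4350 0.2974 0.0000
29.5150 14.7140 4.5646 0.6482 0.0000 0.0000
35.6981 22.5268 8.3303 1.4129 0.0000 0.0000 0.0000
41.1687 29.5150 14.6287 3.0794 0.0000 0.0000 0.0000 0.0000
46.0091 35.6981 22.5268 6.7117 0.0000 0.0000 0.0000 0.0000 0.0000
50.2917 41.1687 29.5150 14.6287 0.0000 0.0000 0.0000 0.0000 0.0000 0.0000

params: Δt=0.19389 u=1.13022 d=0.88478 q=0.53393 e^(-rΔt)=0.98442
t_9 payoffs: 50.2917 41.1687 29.5150 14.6287 0.0000 0.0000 0.0000 0.0000 0.0000 0.0000
t_8: node(8,0) S=37.1709 payoff=46.0091 vs cont=44.7129 → 46.0091 [stop]  node(8,1) S=47.4819 payoff=35.6981 vs cont=34.4019 → 35.6981 [stop]  node(8,2) S=60.6532 payoff=22.5268 vs cont=21.2307 → 22.5268 [stop]  node(8,3) S=77.4780 payoff=5.7020 vs cont=6.7117 → 6.7117 [wait]  node(8,4) S=98.9700 payoff=0.0000 vs cont=0.0000 → 0.0000 [wait]  node(8,5) S=126.4237 payoff=0.0000 vs cont=0.0000 → 0.0000 [wait]  node(8,6) S=161.4930 payoff=0.0000 vs cont=0.0000 → 0.0000 [wait]  node(8,7) S=206.2902 payoff=0.0000 vs cont=0.0000 → 0.0000 [wait]  node(8,8) S=263.5140 payoff=0.0000 vs cont=0.0000 → 0.0000 [wait]  ⇒ S*(8)=60.6532
t_7: node(7,0) S=42.0113 payoff=41.1687 vs cont=39.8726 → 41.1687 [stop]  node(7,1) S=53.6650 payoff=29.5150 vs cont=28.2189 → 29.5150 [stop]  node(7,2) S=68.5513 payoff=14.6287 vs cont=13.8633 → 14.6287 [stop]  node(7,3) S=87.5671 payoff=0.0000 vs cont=3.0794 → 3.0794 [wait]  node(7,4) S=111.8578 payoff=0.0000 vs cont=0.0000 → 0.0000 [wait]  node(7,5) S=142.8865 payoff=0.0000 vs cont=0.0000 → 0.0000 [wait]  node(7,6) S=182.5224 payoff=0.0000 vs cont=0.0000 → 0.0000 [wait]  node(7,7) S=233.1531 payoff=0.0000 vs cont=0.0000 → 0.0000 [wait]  ⇒ S*(7)=68.5513
t_6: node(6,0) S=47.4819 payoff=35.6981 vs cont=34.4019 → 35.6981 [stop]  node(6,1) S=60.6532 payoff=22.5268 vs cont=21.2307 → 22.5268 [stop]  node(6,2) S=77.4780 payoff=5.7020 vs cont=8.3303 → 8.3303 [wait]  node(6,3) S=98.9700 payoff=0.0000 vs cont=1.4129 → 1.4129 [wait]  node(6,4) S=126.4237 payoff=0.0000 vs cont=0.0000 → 0.0000 [wait]  node(6,5) S=161.4930 payoff=0.0000 vs cont=0.0000 → 0.0000 [wait]  node(6,6) S=206.2902 payoff=0.0000 vs cont=0.0000 → 0.0000 [wait]  ⇒ S*(6)=60.6532
t_5: node(5,0) S=53.6650 payoff=29.5150 vs cont=28.2189 → 29.5150 [stop]  node(5,1) S=68.5513 payoff=14.6287 vs cont=14.7140 → 14.7140 [wait]  node(5,2) S=87.5671 payoff=0.0000 vs cont=4.5646 → 4.5646 [wait]  node(5,3) S=111.8578 payoff=0.0000 vs cont=0.6482 → 0.6482 [wait]  node(5,4) S=142.8865 payoff=0.0000 vs cont=0.0000 → 0.0000 [wait]  node(5,5) S=182.5224 payoff=0.0000 vs cont=0.0000 → 0.0000 [wait]  ⇒ S*(5)=53.6650
t_4: node(4,0) S=60.6532 payoff=22.5268 vs cont=21.2756 → 22.5268 [stop]  node(4,1) S=77.4780 payoff=5.7020 vs cont=9.1501 → 9.1501 [wait]  node(4,2) S=98.9700 payoff=0.0000 vs cont=2.4350 → 2.4350 [wait]  node(4,3) S=126.4237 payoff=0.0000 vs cont=0.2974 → 0.2974 [wait]  node(4,4) S=161.4930 payoff=0.0000 vs cont=0.0000 → 0.0000 [wait]  ⇒ S*(4)=60.6532
t_3: node(3,0) S=68.5513 payoff=14.6287 vs cont=15.1449 → 15.1449 [wait]  node(3,1) S=87.5671 payoff=0.0000 vs cont=5.4780 → 5.4780 [wait]  node(3,2) S=111.8578 payoff=0.0000 vs cont=1.2735 → 1.2735 [wait]  node(3,3) S=142.8865 payoff=0.0000 vs cont=0.1365 → 0.1365 [wait]  ⇒ S*(3)=-
t_2: node(2,0) S=77.4780 payoff=5.7020 vs cont=9.8279 → 9.8279 [wait]  node(2,1) S=98.9700 payoff=0.0000 vs cont=3.1827 → 3.1827 [wait]  node(2,2) S=126.4237 payoff=0.0000 vs cont=0.6560 → 0.6560 [wait]  ⇒ S*(2)=-
t_1: node(1,0) S=87.5671 payoff=0.0000 vs cont=6.1820 → 6.1820 [wait]  node(1,1) S=111.8578 payoff=0.0000 vs cont=1.8051 → 1.8051 [wait]  ⇒ S*(1)=-
t_0: node(0,0) S=98.9700 payoff=0.0000 vs cont=3.7851 → 3.7851 [wait]  ⇒ S*(0)=-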